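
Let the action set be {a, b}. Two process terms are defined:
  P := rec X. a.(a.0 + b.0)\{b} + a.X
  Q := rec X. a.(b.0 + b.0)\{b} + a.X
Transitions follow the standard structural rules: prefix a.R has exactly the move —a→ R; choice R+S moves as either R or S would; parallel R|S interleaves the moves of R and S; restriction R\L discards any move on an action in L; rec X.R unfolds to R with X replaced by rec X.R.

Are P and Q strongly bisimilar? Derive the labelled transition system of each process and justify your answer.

LTS(P): 3 reachable states
  m0 = rec X. a.(a.0 + b.0)\{b} + a.X ⊢ —a→ m0, —a→ m1
  m1 = (a.0 + b.0)\{b} ⊢ —a→ m2
  m2 = 0\{b} ⊢ ·
LTS(Q): 2 reachable states
  n0 = rec X. a.(b.0 + b.0)\{b} + a.X ⊢ —a→ n0, —a→ n1
  n1 = (b.0 + b.0)\{b} ⊢ ·
Coarsest stable partition (strong bisimilarity classes):
  B0 = {m0}
  B1 = {m1}
  B2 = {m2, n1}
  B3 = {n0}
m0 ∈ B0, n0 ∈ B3 → different blocks

NO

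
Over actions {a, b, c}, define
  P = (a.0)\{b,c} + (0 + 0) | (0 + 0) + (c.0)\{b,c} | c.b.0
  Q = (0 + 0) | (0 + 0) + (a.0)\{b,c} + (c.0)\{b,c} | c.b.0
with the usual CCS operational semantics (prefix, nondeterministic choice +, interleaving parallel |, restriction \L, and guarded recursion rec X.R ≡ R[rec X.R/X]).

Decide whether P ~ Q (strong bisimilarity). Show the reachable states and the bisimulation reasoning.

Reachable graph of P (4 states):
  s0 = (a.0)\{b,c} + (0 + 0) | (0 + 0) + (c.0)\{b,c} | c.b.0 | =a=> s1, =c=> s2
  s1 = 0\{b,c} | ·
  s2 = (c.0)\{b,c} | b.0 | =b=> s3
  s3 = (c.0)\{b,c} | 0 | ·
Reachable graph of Q (4 states):
  t0 = (0 + 0) | (0 + 0) + (a.0)\{b,c} + (c.0)\{b,c} | c.b.0 | =a=> t1, =c=> t2
  t1 = 0\{b,c} | ·
  t2 = (c.0)\{b,c} | b.0 | =b=> t3
  t3 = (c.0)\{b,c} | 0 | ·
Coarsest stable partition (strong bisimilarity classes):
  B0 = {s0, t0}
  B1 = {s2, t2}
  B2 = {s1, s3, t1, t3}
s0 ∈ B0, t0 ∈ B0 → same block

YES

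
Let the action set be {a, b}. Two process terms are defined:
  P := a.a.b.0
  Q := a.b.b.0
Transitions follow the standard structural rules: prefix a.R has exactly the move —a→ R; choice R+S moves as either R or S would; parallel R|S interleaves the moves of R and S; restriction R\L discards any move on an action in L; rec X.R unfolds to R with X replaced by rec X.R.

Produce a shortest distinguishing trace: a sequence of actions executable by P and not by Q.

aa

P's transition system — 4 states:
  m0 = a.a.b.0 → =a=> m1
  m1 = a.b.0 → =a=> m2
  m2 = b.0 → =b=> m3
  m3 = 0 → ∅
Q's transition system — 4 states:
  n0 = a.b.b.0 → =a=> n1
  n1 = b.b.0 → =b=> n2
  n2 = b.0 → =b=> n3
  n3 = 0 → ∅
Trace ⟨aa⟩ through P, begin at {m0}:
  step 1 (a): {m1}
  step 2 (a): {m2}
  — P admits the full trace.
Trace ⟨aa⟩ through Q, begin at {n0}:
  step 1 (a): {n1}
  step 2 (a): no successor for Q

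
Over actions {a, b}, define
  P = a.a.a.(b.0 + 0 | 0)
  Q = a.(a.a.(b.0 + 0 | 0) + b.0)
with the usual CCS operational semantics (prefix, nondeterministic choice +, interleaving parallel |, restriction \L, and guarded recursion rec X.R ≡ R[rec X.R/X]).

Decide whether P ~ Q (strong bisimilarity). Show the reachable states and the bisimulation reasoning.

LTS(P): 5 reachable states
  u0 = a.a.a.(b.0 + 0 | 0) → =a=> u1
  u1 = a.a.(b.0 + 0 | 0) → =a=> u2
  u2 = a.(b.0 + 0 | 0) → =a=> u3
  u3 = b.0 + 0 | 0 → =b=> u4
  u4 = 0 → (no moves)
LTS(Q): 5 reachable states
  v0 = a.(a.a.(b.0 + 0 | 0) + b.0) → =a=> v1
  v1 = a.a.(b.0 + 0 | 0) + b.0 → =a=> v2, =b=> v3
  v2 = a.(b.0 + 0 | 0) → =a=> v4
  v3 = 0 → (no moves)
  v4 = b.0 + 0 | 0 → =b=> v3
Coarsest stable partition (strong bisimilarity classes):
  B0 = {u0}
  B1 = {u1}
  B2 = {u2, v2}
  B3 = {u3, v4}
  B4 = {u4, v3}
  B5 = {v0}
  B6 = {v1}
u0 ∈ B0, v0 ∈ B5 → different blocks

not bisimilar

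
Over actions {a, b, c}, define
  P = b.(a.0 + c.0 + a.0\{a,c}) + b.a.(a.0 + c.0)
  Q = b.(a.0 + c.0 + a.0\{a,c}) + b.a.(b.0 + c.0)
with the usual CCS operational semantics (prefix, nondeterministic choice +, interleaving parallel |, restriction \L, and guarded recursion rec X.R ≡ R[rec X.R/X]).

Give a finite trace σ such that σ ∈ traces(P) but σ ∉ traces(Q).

LTS(P): 6 reachable states
  m0 = b.(a.0 + c.0 + a.0\{a,c}) + b.a.(a.0 + c.0) has moves =b=> m1, =b=> m2
  m1 = a.(a.0 + c.0) has moves =a=> m3
  m2 = a.0 + c.0 + a.0\{a,c} has moves =a=> m4, =a=> m5, =c=> m4
  m3 = a.0 + c.0 has moves =a=> m4, =c=> m4
  m4 = 0 has moves (no moves)
  m5 = 0\{a,c} has moves (no moves)
LTS(Q): 6 reachable states
  n0 = b.(a.0 + c.0 + a.0\{a,c}) + b.a.(b.0 + c.0) has moves =b=> n1, =b=> n2
  n1 = a.(b.0 + c.0) has moves =a=> n3
  n2 = a.0 + c.0 + a.0\{a,c} has moves =a=> n4, =a=> n5, =c=> n4
  n3 = b.0 + c.0 has moves =b=> n4, =c=> n4
  n4 = 0 has moves (no moves)
  n5 = 0\{a,c} has moves (no moves)
Trace ⟨baa⟩ through P, begin at {m0}:
  after b @ step 1: {m1, m2}
  after a @ step 2: {m3, m4, m5}
  after a @ step 3: {m4}
  — P admits the full trace.
Trace ⟨baa⟩ through Q, begin at {n0}:
  after b @ step 1: {n1, n2}
  after a @ step 2: {n3, n4, n5}
  after a @ step 3: no successor for Q

baa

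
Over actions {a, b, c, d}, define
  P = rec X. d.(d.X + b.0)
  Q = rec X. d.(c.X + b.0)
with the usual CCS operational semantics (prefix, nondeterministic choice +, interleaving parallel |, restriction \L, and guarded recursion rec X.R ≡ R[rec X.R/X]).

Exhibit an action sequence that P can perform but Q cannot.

dd

P's transition system — 3 states:
  u0 = rec X. d.(d.X + b.0) ⊢ --d--▸ u1
  u1 = d.(rec X. d.(d.X + b.0)) + b.0 ⊢ --b--▸ u2, --d--▸ u0
  u2 = 0 ⊢ (no moves)
Q's transition system — 3 states:
  v0 = rec X. d.(c.X + b.0) ⊢ --d--▸ v1
  v1 = c.(rec X. d.(c.X + b.0)) + b.0 ⊢ --b--▸ v2, --c--▸ v0
  v2 = 0 ⊢ (no moves)
Executing dd from P (initial set {u0}):
  step 1 (d): {u1}
  step 2 (d): {u0}
  ✓ P
Executing dd from Q (initial set {v0}):
  step 1 (d): {v1}
  step 2 (d): ∅ (Q stuck)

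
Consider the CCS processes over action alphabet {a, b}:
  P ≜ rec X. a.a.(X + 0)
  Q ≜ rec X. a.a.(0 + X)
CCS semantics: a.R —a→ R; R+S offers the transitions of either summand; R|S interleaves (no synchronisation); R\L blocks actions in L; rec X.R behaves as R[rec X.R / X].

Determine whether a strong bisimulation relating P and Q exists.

LTS(P): 3 reachable states
  s0 = rec X. a.a.(X + 0) :: --a--▸ s1
  s1 = a.((rec X. a.a.(X + 0)) + 0) :: --a--▸ s2
  s2 = (rec X. a.a.(X + 0)) + 0 :: --a--▸ s1
LTS(Q): 3 reachable states
  t0 = rec X. a.a.(0 + X) :: --a--▸ t1
  t1 = a.(0 + (rec X. a.a.(0 + X))) :: --a--▸ t2
  t2 = 0 + (rec X. a.a.(0 + X)) :: --a--▸ t1
Bisimilarity quotient blocks:
  B0 = {s0, s1, s2, t0, t1, t2}
s0 ∈ B0, t0 ∈ B0 → same block

YES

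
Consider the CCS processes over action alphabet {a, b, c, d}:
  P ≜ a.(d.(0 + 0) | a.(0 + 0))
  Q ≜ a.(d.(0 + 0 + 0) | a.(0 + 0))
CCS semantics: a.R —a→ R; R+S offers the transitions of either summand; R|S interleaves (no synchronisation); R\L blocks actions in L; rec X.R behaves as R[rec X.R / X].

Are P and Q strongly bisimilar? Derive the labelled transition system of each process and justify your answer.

LTS(P): 5 reachable states
  s0 = a.(d.(0 + 0) | a.(0 + 0)) has moves —a→ s1
  s1 = d.(0 + 0) | a.(0 + 0) has moves —a→ s2, —d→ s3
  s2 = d.(0 + 0) | (0 + 0) has moves —d→ s4
  s3 = (0 + 0) | a.(0 + 0) has moves —a→ s4
  s4 = (0 + 0) | (0 + 0) has moves (no moves)
LTS(Q): 5 reachable states
  t0 = a.(d.(0 + 0 + 0) | a.(0 + 0)) has moves —a→ t1
  t1 = d.(0 + 0 + 0) | a.(0 + 0) has moves —a→ t2, —d→ t3
  t2 = d.(0 + 0 + 0) | (0 + 0) has moves —d→ t4
  t3 = (0 + 0 + 0) | a.(0 + 0) has moves —a→ t4
  t4 = (0 + 0 + 0) | (0 + 0) has moves (no moves)
Bisimilarity quotient blocks:
  B0 = {s0, t0}
  B1 = {s1, t1}
  B2 = {s2, t2}
  B3 = {s4, t4}
  B4 = {s3, t3}
s0 ∈ B0, t0 ∈ B0 → same block

YES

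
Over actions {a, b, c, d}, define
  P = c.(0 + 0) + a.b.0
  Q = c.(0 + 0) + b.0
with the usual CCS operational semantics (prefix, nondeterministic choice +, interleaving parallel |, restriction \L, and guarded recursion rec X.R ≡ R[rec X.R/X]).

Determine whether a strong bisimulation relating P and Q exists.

not bisimilar

P's transition system — 4 states:
  p0 = c.(0 + 0) + a.b.0 | -a-> p1, -c-> p2
  p1 = b.0 | -b-> p3
  p2 = 0 + 0 | (no moves)
  p3 = 0 | (no moves)
Q's transition system — 3 states:
  q0 = c.(0 + 0) + b.0 | -b-> q1, -c-> q2
  q1 = 0 | (no moves)
  q2 = 0 + 0 | (no moves)
Coarsest stable partition (strong bisimilarity classes):
  B0 = {p0}
  B1 = {p1}
  B2 = {p2, p3, q1, q2}
  B3 = {q0}
p0 ∈ B0, q0 ∈ B3 → different blocks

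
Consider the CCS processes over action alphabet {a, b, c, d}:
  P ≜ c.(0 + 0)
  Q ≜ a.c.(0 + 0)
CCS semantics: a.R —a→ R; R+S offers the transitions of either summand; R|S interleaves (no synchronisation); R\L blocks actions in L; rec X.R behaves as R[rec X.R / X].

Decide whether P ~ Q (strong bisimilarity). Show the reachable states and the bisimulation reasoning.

P's transition system — 2 states:
  u0 = c.(0 + 0) :: --c--▸ u1
  u1 = 0 + 0 :: deadlocked
Q's transition system — 3 states:
  v0 = a.c.(0 + 0) :: --a--▸ v1
  v1 = c.(0 + 0) :: --c--▸ v2
  v2 = 0 + 0 :: deadlocked
Partition-refinement fixed point:
  B0 = {u0, v1}
  B1 = {u1, v2}
  B2 = {v0}
u0 ∈ B0, v0 ∈ B2 → different blocks

NO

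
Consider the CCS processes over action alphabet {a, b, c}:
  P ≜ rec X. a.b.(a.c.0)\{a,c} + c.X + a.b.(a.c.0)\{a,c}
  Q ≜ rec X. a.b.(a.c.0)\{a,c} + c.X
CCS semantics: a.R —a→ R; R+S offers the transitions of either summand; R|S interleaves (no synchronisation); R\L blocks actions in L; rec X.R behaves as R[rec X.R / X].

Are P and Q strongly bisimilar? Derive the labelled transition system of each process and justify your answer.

P ~ Q

P's transition system — 3 states:
  p0 = rec X. a.b.(a.c.0)\{a,c} + c.X + a.b.(a.c.0)\{a,c} :: --a--▸ p1, --c--▸ p0
  p1 = b.(a.c.0)\{a,c} :: --b--▸ p2
  p2 = (a.c.0)\{a,c} :: ·
Q's transition system — 3 states:
  q0 = rec X. a.b.(a.c.0)\{a,c} + c.X :: --a--▸ q1, --c--▸ q0
  q1 = b.(a.c.0)\{a,c} :: --b--▸ q2
  q2 = (a.c.0)\{a,c} :: ·
Bisimilarity quotient blocks:
  B0 = {p0, q0}
  B1 = {p1, q1}
  B2 = {p2, q2}
p0 ∈ B0, q0 ∈ B0 → same block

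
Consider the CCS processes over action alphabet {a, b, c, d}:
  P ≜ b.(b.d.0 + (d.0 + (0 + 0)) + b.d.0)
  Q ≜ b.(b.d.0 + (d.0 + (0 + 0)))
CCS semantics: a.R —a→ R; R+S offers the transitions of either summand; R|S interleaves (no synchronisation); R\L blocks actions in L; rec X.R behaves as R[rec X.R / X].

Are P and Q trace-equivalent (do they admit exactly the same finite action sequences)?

traces(P) = traces(Q)

P's transition system — 4 states:
  s0 = b.(b.d.0 + (d.0 + (0 + 0)) + b.d.0) → --b--▸ s1
  s1 = b.d.0 + (d.0 + (0 + 0)) + b.d.0 → --b--▸ s2, --d--▸ s3
  s2 = d.0 → --d--▸ s3
  s3 = 0 → stopped
Q's transition system — 4 states:
  t0 = b.(b.d.0 + (d.0 + (0 + 0))) → --b--▸ t1
  t1 = b.d.0 + (d.0 + (0 + 0)) → --b--▸ t2, --d--▸ t3
  t2 = d.0 → --d--▸ t3
  t3 = 0 → stopped
Partition-refinement fixed point:
  B0 = {s0, t0}
  B1 = {s1, t1}
  B2 = {s3, t3}
  B3 = {s2, t2}
s0 ∈ B0, t0 ∈ B0 → same block
Bisimilar ⇒ trace-equivalent.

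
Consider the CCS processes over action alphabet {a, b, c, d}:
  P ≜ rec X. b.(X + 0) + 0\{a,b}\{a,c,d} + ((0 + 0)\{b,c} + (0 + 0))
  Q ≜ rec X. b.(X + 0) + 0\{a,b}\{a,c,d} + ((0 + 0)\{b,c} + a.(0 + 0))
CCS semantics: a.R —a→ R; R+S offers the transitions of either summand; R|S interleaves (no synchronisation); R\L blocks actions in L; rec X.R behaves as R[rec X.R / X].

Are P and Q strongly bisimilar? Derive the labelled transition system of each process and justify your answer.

P ≁ Q

Reachable graph of P (2 states):
  s0 = rec X. b.(X + 0) + 0\{a,b}\{a,c,d} + ((0 + 0)\{b,c} + (0 + 0)) has moves =b=> s1
  s1 = (rec X. b.(X + 0) + 0\{a,b}\{a,c,d} + ((0 + 0)\{b,c} + (0 + 0))) + 0 has moves =b=> s1
Reachable graph of Q (3 states):
  t0 = rec X. b.(X + 0) + 0\{a,b}\{a,c,d} + ((0 + 0)\{b,c} + a.(0 + 0)) has moves =a=> t1, =b=> t2
  t1 = 0 + 0 has moves (no moves)
  t2 = (rec X. b.(X + 0) + 0\{a,b}\{a,c,d} + ((0 + 0)\{b,c} + a.(0 + 0))) + 0 has moves =a=> t1, =b=> t2
Partition-refinement fixed point:
  B0 = {s0, s1}
  B1 = {t0, t2}
  B2 = {t1}
s0 ∈ B0, t0 ∈ B1 → different blocks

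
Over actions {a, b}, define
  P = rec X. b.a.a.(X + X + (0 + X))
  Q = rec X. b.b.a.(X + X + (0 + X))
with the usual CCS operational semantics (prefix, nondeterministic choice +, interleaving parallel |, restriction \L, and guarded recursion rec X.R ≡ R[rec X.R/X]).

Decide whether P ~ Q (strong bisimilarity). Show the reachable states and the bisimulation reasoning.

P's transition system — 4 states:
  m0 = rec X. b.a.a.(X + X + (0 + X)) | ··b··> m1
  m1 = a.a.((rec X. b.a.a.(X + X + (0 + X))) + (rec X. b.a.a.(X + X + (0 + X))) + (0 + (rec X. b.a.a.(X + X + (0 + X))))) | ··a··> m2
  m2 = a.((rec X. b.a.a.(X + X + (0 + X))) + (rec X. b.a.a.(X + X + (0 + X))) + (0 + (rec X. b.a.a.(X + X + (0 + X))))) | ··a··> m3
  m3 = (rec X. b.a.a.(X + X + (0 + X))) + (rec X. b.a.a.(X + X + (0 + X))) + (0 + (rec X. b.a.a.(X + X + (0 + X)))) | ··b··> m1
Q's transition system — 4 states:
  n0 = rec X. b.b.a.(X + X + (0 + X)) | ··b··> n1
  n1 = b.a.((rec X. b.b.a.(X + X + (0 + X))) + (rec X. b.b.a.(X + X + (0 + X))) + (0 + (rec X. b.b.a.(X + X + (0 + X))))) | ··b··> n2
  n2 = a.((rec X. b.b.a.(X + X + (0 + X))) + (rec X. b.b.a.(X + X + (0 + X))) + (0 + (rec X. b.b.a.(X + X + (0 + X))))) | ··a··> n3
  n3 = (rec X. b.b.a.(X + X + (0 + X))) + (rec X. b.b.a.(X + X + (0 + X))) + (0 + (rec X. b.b.a.(X + X + (0 + X)))) | ··b··> n1
Bisimilarity quotient blocks:
  B0 = {m0, m3}
  B1 = {m1}
  B2 = {m2}
  B3 = {n0, n3}
  B4 = {n1}
  B5 = {n2}
m0 ∈ B0, n0 ∈ B3 → different blocks

not bisimilar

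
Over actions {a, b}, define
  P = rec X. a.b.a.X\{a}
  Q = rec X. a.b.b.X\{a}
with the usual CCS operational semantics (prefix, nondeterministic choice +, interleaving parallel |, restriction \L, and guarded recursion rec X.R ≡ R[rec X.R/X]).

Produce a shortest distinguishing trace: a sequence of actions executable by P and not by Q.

aba

P's transition system — 4 states:
  m0 = rec X. a.b.a.X\{a} → ··a··> m1
  m1 = b.a.(rec X. a.b.a.X\{a})\{a} → ··b··> m2
  m2 = a.(rec X. a.b.a.X\{a})\{a} → ··a··> m3
  m3 = (rec X. a.b.a.X\{a})\{a} → (no moves)
Q's transition system — 4 states:
  n0 = rec X. a.b.b.X\{a} → ··a··> n1
  n1 = b.b.(rec X. a.b.b.X\{a})\{a} → ··b··> n2
  n2 = b.(rec X. a.b.b.X\{a})\{a} → ··b··> n3
  n3 = (rec X. a.b.b.X\{a})\{a} → (no moves)
Executing aba from P (initial set {m0}):
  after a @ step 1: {m1}
  after b @ step 2: {m2}
  after a @ step 3: {m3}
  P completes σ.
Executing aba from Q (initial set {n0}):
  after a @ step 1: {n1}
  after b @ step 2: {n2}
  after a @ step 3: ∅  — Q cannot continue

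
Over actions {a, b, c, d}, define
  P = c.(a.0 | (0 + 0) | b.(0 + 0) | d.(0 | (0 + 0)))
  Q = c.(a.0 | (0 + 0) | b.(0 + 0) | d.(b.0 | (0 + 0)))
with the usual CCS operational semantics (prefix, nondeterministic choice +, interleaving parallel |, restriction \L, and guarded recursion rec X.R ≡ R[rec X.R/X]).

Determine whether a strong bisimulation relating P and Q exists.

Reachable graph of P (9 states):
  u0 = c.(a.0 | (0 + 0) | b.(0 + 0) | d.(0 | (0 + 0))) | =c=> u1
  u1 = a.0 | (0 + 0) | b.(0 + 0) | d.(0 | (0 + 0)) | =a=> u2, =b=> u3, =d=> u4
  u2 = 0 | (0 + 0) | b.(0 + 0) | d.(0 | (0 + 0)) | =b=> u5, =d=> u6
  u3 = a.0 | (0 + 0) | (0 + 0) | d.(0 | (0 + 0)) | =a=> u5, =d=> u7
  u4 = a.0 | (0 + 0) | b.(0 + 0) | (0 | (0 + 0)) | =a=> u6, =b=> u7
  u5 = 0 | (0 + 0) | (0 + 0) | d.(0 | (0 + 0)) | =d=> u8
  u6 = 0 | (0 + 0) | b.(0 + 0) | (0 | (0 + 0)) | =b=> u8
  u7 = a.0 | (0 + 0) | (0 + 0) | (0 | (0 + 0)) | =a=> u8
  u8 = 0 | (0 + 0) | (0 + 0) | (0 | (0 + 0)) | deadlocked
Reachable graph of Q (13 states):
  v0 = c.(a.0 | (0 + 0) | b.(0 + 0) | d.(b.0 | (0 + 0))) | =c=> v1
  v1 = a.0 | (0 + 0) | b.(0 + 0) | d.(b.0 | (0 + 0)) | =a=> v2, =b=> v3, =d=> v4
  v2 = 0 | (0 + 0) | b.(0 + 0) | d.(b.0 | (0 + 0)) | =b=> v5, =d=> v6
  v3 = a.0 | (0 + 0) | (0 + 0) | d.(b.0 | (0 + 0)) | =a=> v5, =d=> v7
  v4 = a.0 | (0 + 0) | b.(0 + 0) | (b.0 | (0 + 0)) | =a=> v6, =b=> v7, =b=> v8
  v5 = 0 | (0 + 0) | (0 + 0) | d.(b.0 | (0 + 0)) | =d=> v9
  v6 = 0 | (0 + 0) | b.(0 + 0) | (b.0 | (0 + 0)) | =b=> v10, =b=> v9
  v7 = a.0 | (0 + 0) | (0 + 0) | (b.0 | (0 + 0)) | =a=> v9, =b=> v11
  v8 = a.0 | (0 + 0) | b.(0 + 0) | (0 | (0 + 0)) | =a=> v10, =b=> v11
  v9 = 0 | (0 + 0) | (0 + 0) | (b.0 | (0 + 0)) | =b=> v12
  v10 = 0 | (0 + 0) | b.(0 + 0) | (0 | (0 + 0)) | =b=> v12
  v11 = a.0 | (0 + 0) | (0 + 0) | (0 | (0 + 0)) | =a=> v12
  v12 = 0 | (0 + 0) | (0 + 0) | (0 | (0 + 0)) | deadlocked
Coarsest stable partition (strong bisimilarity classes):
  B0 = {u0}
  B1 = {u1}
  B2 = {u4, v7, v8}
  B3 = {u7, v11}
  B4 = {u8, v12}
  B5 = {u6, v10, v9}
  B6 = {u2}
  B7 = {u5}
  B8 = {u3}
  B9 = {v0}
  B10 = {v1}
  B11 = {v2}
  B12 = {v5}
  B13 = {v6}
  B14 = {v3}
  B15 = {v4}
u0 ∈ B0, v0 ∈ B9 → different blocks

not bisimilar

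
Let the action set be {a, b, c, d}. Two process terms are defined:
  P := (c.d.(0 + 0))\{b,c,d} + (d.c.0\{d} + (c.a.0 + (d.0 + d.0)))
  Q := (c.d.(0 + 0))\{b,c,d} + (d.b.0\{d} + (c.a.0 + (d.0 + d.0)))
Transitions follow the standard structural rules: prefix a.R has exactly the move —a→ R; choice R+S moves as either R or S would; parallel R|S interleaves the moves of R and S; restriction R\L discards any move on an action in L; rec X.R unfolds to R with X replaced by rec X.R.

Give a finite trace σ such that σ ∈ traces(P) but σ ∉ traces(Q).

dc

Reachable graph of P (5 states):
  s0 = (c.d.(0 + 0))\{b,c,d} + (d.c.0\{d} + (c.a.0 + (d.0 + d.0))) ⊢ —c→ s1, —d→ s2, —d→ s3
  s1 = a.0 ⊢ —a→ s2
  s2 = 0 ⊢ deadlocked
  s3 = c.0\{d} ⊢ —c→ s4
  s4 = 0\{d} ⊢ deadlocked
Reachable graph of Q (5 states):
  t0 = (c.d.(0 + 0))\{b,c,d} + (d.b.0\{d} + (c.a.0 + (d.0 + d.0))) ⊢ —c→ t1, —d→ t2, —d→ t3
  t1 = a.0 ⊢ —a→ t2
  t2 = 0 ⊢ deadlocked
  t3 = b.0\{d} ⊢ —b→ t4
  t4 = 0\{d} ⊢ deadlocked
Executing dc from P (initial set {s0}):
  after d @ step 1: {s2, s3}
  after c @ step 2: {s4}
  P completes σ.
Executing dc from Q (initial set {t0}):
  after d @ step 1: {t2, t3}
  after c @ step 2: ∅  — Q cannot continue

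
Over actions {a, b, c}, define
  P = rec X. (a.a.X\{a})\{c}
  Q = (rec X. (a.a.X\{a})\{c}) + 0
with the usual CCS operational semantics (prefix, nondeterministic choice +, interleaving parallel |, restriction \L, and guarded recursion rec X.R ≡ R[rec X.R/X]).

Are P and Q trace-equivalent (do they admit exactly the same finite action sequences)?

Reachable graph of P (3 states):
  p0 = rec X. (a.a.X\{a})\{c} | --a--▸ p1
  p1 = (a.(rec X. (a.a.X\{a})\{c})\{a})\{c} | --a--▸ p2
  p2 = (rec X. (a.a.X\{a})\{c})\{a}\{c} | ·
Reachable graph of Q (3 states):
  q0 = (rec X. (a.a.X\{a})\{c}) + 0 | --a--▸ q1
  q1 = (a.(rec X. (a.a.X\{a})\{c})\{a})\{c} | --a--▸ q2
  q2 = (rec X. (a.a.X\{a})\{c})\{a}\{c} | ·
Partition-refinement fixed point:
  B0 = {p0, q0}
  B1 = {p1, q1}
  B2 = {p2, q2}
p0 ∈ B0, q0 ∈ B0 → same block
Bisimilar ⇒ trace-equivalent.

YES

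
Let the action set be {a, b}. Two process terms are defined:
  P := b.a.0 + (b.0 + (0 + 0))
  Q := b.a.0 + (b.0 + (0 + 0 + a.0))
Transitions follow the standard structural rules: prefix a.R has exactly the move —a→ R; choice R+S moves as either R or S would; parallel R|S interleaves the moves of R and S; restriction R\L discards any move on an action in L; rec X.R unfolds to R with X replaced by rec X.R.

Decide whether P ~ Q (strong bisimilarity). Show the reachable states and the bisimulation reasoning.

Reachable graph of P (3 states):
  p0 = b.a.0 + (b.0 + (0 + 0)) | ··b··> p1, ··b··> p2
  p1 = 0 | ·
  p2 = a.0 | ··a··> p1
Reachable graph of Q (3 states):
  q0 = b.a.0 + (b.0 + (0 + 0 + a.0)) | ··a··> q1, ··b··> q1, ··b··> q2
  q1 = 0 | ·
  q2 = a.0 | ··a··> q1
Coarsest stable partition (strong bisimilarity classes):
  B0 = {p0}
  B1 = {p2, q2}
  B2 = {p1, q1}
  B3 = {q0}
p0 ∈ B0, q0 ∈ B3 → different blocks

NO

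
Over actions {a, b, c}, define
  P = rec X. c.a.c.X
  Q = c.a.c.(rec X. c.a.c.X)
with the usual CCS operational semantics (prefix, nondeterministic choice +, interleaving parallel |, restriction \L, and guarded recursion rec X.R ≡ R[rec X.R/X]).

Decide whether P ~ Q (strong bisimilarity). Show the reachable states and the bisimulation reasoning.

P ~ Q

LTS(P): 3 reachable states
  s0 = rec X. c.a.c.X :: =c=> s1
  s1 = a.c.(rec X. c.a.c.X) :: =a=> s2
  s2 = c.(rec X. c.a.c.X) :: =c=> s0
LTS(Q): 4 reachable states
  t0 = c.a.c.(rec X. c.a.c.X) :: =c=> t1
  t1 = a.c.(rec X. c.a.c.X) :: =a=> t2
  t2 = c.(rec X. c.a.c.X) :: =c=> t3
  t3 = rec X. c.a.c.X :: =c=> t1
Bisimilarity quotient blocks:
  B0 = {s0, t0, t3}
  B1 = {s1, t1}
  B2 = {s2, t2}
s0 ∈ B0, t0 ∈ B0 → same block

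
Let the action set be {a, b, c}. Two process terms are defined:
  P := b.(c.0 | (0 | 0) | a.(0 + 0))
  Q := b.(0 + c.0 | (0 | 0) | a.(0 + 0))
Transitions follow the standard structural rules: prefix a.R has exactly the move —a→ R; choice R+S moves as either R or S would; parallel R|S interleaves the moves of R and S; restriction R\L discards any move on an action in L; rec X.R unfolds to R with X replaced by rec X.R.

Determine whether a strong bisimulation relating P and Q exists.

P ~ Q

P's transition system — 5 states:
  s0 = b.(c.0 | (0 | 0) | a.(0 + 0)) :: ··b··> s1
  s1 = c.0 | (0 | 0) | a.(0 + 0) :: ··a··> s2, ··c··> s3
  s2 = c.0 | (0 | 0) | (0 + 0) :: ··c··> s4
  s3 = 0 | (0 | 0) | a.(0 + 0) :: ··a··> s4
  s4 = 0 | (0 | 0) | (0 + 0) :: deadlocked
Q's transition system — 5 states:
  t0 = b.(0 + c.0 | (0 | 0) | a.(0 + 0)) :: ··b··> t1
  t1 = 0 + c.0 | (0 | 0) | a.(0 + 0) :: ··a··> t2, ··c··> t3
  t2 = c.0 | (0 | 0) | (0 + 0) :: ··c··> t4
  t3 = 0 | (0 | 0) | a.(0 + 0) :: ··a··> t4
  t4 = 0 | (0 | 0) | (0 + 0) :: deadlocked
Partition-refinement fixed point:
  B0 = {s0, t0}
  B1 = {s1, t1}
  B2 = {s3, t3}
  B3 = {s4, t4}
  B4 = {s2, t2}
s0 ∈ B0, t0 ∈ B0 → same block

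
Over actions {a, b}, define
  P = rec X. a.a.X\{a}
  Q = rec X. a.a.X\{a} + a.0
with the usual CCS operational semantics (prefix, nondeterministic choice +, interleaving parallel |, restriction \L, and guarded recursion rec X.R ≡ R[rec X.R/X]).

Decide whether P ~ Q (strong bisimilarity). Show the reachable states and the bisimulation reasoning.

P ≁ Q

P's transition system — 3 states:
  p0 = rec X. a.a.X\{a} → ··a··> p1
  p1 = a.(rec X. a.a.X\{a})\{a} → ··a··> p2
  p2 = (rec X. a.a.X\{a})\{a} → ∅
Q's transition system — 4 states:
  q0 = rec X. a.a.X\{a} + a.0 → ··a··> q1, ··a··> q2
  q1 = 0 → ∅
  q2 = a.(rec X. a.a.X\{a} + a.0)\{a} → ··a··> q3
  q3 = (rec X. a.a.X\{a} + a.0)\{a} → ∅
Bisimilarity quotient blocks:
  B0 = {p0}
  B1 = {p1, q2}
  B2 = {p2, q1, q3}
  B3 = {q0}
p0 ∈ B0, q0 ∈ B3 → different blocks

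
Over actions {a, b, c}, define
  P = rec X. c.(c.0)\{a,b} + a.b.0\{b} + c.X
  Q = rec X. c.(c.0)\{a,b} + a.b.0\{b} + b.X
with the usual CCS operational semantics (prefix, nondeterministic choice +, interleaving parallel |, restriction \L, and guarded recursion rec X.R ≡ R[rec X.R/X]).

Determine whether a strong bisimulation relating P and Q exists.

P ≁ Q

Reachable graph of P (5 states):
  p0 = rec X. c.(c.0)\{a,b} + a.b.0\{b} + c.X → -a-> p1, -c-> p0, -c-> p2
  p1 = b.0\{b} → -b-> p3
  p2 = (c.0)\{a,b} → -c-> p4
  p3 = 0\{b} → deadlocked
  p4 = 0\{a,b} → deadlocked
Reachable graph of Q (5 states):
  q0 = rec X. c.(c.0)\{a,b} + a.b.0\{b} + b.X → -a-> q1, -b-> q0, -c-> q2
  q1 = b.0\{b} → -b-> q3
  q2 = (c.0)\{a,b} → -c-> q4
  q3 = 0\{b} → deadlocked
  q4 = 0\{a,b} → deadlocked
Partition-refinement fixed point:
  B0 = {p0}
  B1 = {p1, q1}
  B2 = {p3, p4, q3, q4}
  B3 = {p2, q2}
  B4 = {q0}
p0 ∈ B0, q0 ∈ B4 → different blocks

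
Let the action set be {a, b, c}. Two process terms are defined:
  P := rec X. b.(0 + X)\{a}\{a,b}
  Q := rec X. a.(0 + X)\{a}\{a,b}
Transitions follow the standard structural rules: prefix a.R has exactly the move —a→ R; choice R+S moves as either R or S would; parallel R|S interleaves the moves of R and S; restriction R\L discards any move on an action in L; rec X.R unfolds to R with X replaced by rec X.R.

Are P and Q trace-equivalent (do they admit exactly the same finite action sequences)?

LTS(P): 2 reachable states
  u0 = rec X. b.(0 + X)\{a}\{a,b} :: —b→ u1
  u1 = (0 + (rec X. b.(0 + X)\{a}\{a,b}))\{a}\{a,b} :: deadlocked
LTS(Q): 2 reachable states
  v0 = rec X. a.(0 + X)\{a}\{a,b} :: —a→ v1
  v1 = (0 + (rec X. a.(0 + X)\{a}\{a,b}))\{a}\{a,b} :: deadlocked
Executing b from P (initial set {u0}):
  step 1 (b): {u1}
  — P admits the full trace.
Executing b from Q (initial set {v0}):
  step 1 (b): ∅  — Q cannot continue

NO — witness ⟨b⟩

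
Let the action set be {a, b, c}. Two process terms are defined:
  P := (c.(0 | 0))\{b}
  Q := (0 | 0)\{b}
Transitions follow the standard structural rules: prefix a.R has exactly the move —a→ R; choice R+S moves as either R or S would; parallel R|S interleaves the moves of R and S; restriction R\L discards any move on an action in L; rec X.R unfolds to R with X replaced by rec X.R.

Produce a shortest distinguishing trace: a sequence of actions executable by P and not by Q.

LTS(P): 2 reachable states
  p0 = (c.(0 | 0))\{b} :: =c=> p1
  p1 = (0 | 0)\{b} :: (no moves)
LTS(Q): 1 reachable states
  q0 = (0 | 0)\{b} :: (no moves)
Trace ⟨c⟩ through P, begin at {p0}:
  [1] c ⇒ {p1}
  P completes σ.
Trace ⟨c⟩ through Q, begin at {q0}:
  [1] c ⇒ ∅ (Q stuck)

c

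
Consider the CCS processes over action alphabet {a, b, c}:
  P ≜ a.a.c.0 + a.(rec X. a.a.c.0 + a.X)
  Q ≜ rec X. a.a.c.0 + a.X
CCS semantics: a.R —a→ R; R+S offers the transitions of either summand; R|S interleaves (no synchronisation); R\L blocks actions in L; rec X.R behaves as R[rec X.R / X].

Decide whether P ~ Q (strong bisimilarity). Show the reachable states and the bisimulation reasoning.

LTS(P): 5 reachable states
  s0 = a.a.c.0 + a.(rec X. a.a.c.0 + a.X) → =a=> s1, =a=> s2
  s1 = a.c.0 → =a=> s3
  s2 = rec X. a.a.c.0 + a.X → =a=> s1, =a=> s2
  s3 = c.0 → =c=> s4
  s4 = 0 → deadlocked
LTS(Q): 4 reachable states
  t0 = rec X. a.a.c.0 + a.X → =a=> t0, =a=> t1
  t1 = a.c.0 → =a=> t2
  t2 = c.0 → =c=> t3
  t3 = 0 → deadlocked
Coarsest stable partition (strong bisimilarity classes):
  B0 = {s0, s2, t0}
  B1 = {s1, t1}
  B2 = {s3, t2}
  B3 = {s4, t3}
s0 ∈ B0, t0 ∈ B0 → same block

YES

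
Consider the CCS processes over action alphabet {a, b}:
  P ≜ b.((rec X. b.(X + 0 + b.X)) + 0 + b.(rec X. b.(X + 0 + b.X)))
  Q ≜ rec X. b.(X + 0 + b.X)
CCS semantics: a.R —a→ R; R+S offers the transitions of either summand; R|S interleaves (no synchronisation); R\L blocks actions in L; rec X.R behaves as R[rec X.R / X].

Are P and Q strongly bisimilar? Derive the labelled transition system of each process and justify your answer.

LTS(P): 3 reachable states
  m0 = b.((rec X. b.(X + 0 + b.X)) + 0 + b.(rec X. b.(X + 0 + b.X))) ⊢ =b=> m1
  m1 = (rec X. b.(X + 0 + b.X)) + 0 + b.(rec X. b.(X + 0 + b.X)) ⊢ =b=> m1, =b=> m2
  m2 = rec X. b.(X + 0 + b.X) ⊢ =b=> m1
LTS(Q): 2 reachable states
  n0 = rec X. b.(X + 0 + b.X) ⊢ =b=> n1
  n1 = (rec X. b.(X + 0 + b.X)) + 0 + b.(rec X. b.(X + 0 + b.X)) ⊢ =b=> n0, =b=> n1
Coarsest stable partition (strong bisimilarity classes):
  B0 = {m0, m1, m2, n0, n1}
m0 ∈ B0, n0 ∈ B0 → same block

P ~ Q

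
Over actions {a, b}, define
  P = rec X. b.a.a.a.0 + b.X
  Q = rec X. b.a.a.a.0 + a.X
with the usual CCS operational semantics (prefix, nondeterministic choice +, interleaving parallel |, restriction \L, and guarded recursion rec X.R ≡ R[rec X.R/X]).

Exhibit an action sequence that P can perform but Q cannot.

Reachable graph of P (5 states):
  p0 = rec X. b.a.a.a.0 + b.X → —b→ p0, —b→ p1
  p1 = a.a.a.0 → —a→ p2
  p2 = a.a.0 → —a→ p3
  p3 = a.0 → —a→ p4
  p4 = 0 → stopped
Reachable graph of Q (5 states):
  q0 = rec X. b.a.a.a.0 + a.X → —a→ q0, —b→ q1
  q1 = a.a.a.0 → —a→ q2
  q2 = a.a.0 → —a→ q3
  q3 = a.0 → —a→ q4
  q4 = 0 → stopped
Trace ⟨bb⟩ through P, begin at {p0}:
  after b @ step 1: {p0, p1}
  after b @ step 2: {p0, p1}
  — P admits the full trace.
Trace ⟨bb⟩ through Q, begin at {q0}:
  after b @ step 1: {q1}
  after b @ step 2: ∅ (Q stuck)

bb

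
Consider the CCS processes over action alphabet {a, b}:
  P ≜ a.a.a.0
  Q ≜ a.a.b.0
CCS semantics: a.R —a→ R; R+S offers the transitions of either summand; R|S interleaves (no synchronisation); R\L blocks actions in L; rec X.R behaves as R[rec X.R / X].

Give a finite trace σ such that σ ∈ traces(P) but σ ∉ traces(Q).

aaa

LTS(P): 4 reachable states
  s0 = a.a.a.0 has moves ··a··> s1
  s1 = a.a.0 has moves ··a··> s2
  s2 = a.0 has moves ··a··> s3
  s3 = 0 has moves deadlocked
LTS(Q): 4 reachable states
  t0 = a.a.b.0 has moves ··a··> t1
  t1 = a.b.0 has moves ··a··> t2
  t2 = b.0 has moves ··b··> t3
  t3 = 0 has moves deadlocked
Trace ⟨aaa⟩ through P, begin at {s0}:
  after a @ step 1: {s1}
  after a @ step 2: {s2}
  after a @ step 3: {s3}
  P completes σ.
Trace ⟨aaa⟩ through Q, begin at {t0}:
  after a @ step 1: {t1}
  after a @ step 2: {t2}
  after a @ step 3: ∅ (Q stuck)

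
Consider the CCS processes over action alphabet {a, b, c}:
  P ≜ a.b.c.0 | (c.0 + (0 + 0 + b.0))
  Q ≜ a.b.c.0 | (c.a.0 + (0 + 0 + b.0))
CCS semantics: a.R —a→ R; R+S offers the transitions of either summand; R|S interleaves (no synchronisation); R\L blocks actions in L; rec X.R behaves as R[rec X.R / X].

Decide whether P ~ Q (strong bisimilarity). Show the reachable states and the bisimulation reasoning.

P ≁ Q

LTS(P): 8 reachable states
  u0 = a.b.c.0 | (c.0 + (0 + 0 + b.0)) has moves -a-> u1, -b-> u2, -c-> u2
  u1 = b.c.0 | (c.0 + (0 + 0 + b.0)) has moves -b-> u3, -b-> u4, -c-> u3
  u2 = a.b.c.0 | 0 has moves -a-> u3
  u3 = b.c.0 | 0 has moves -b-> u5
  u4 = c.0 | (c.0 + (0 + 0 + b.0)) has moves -b-> u5, -c-> u5, -c-> u6
  u5 = c.0 | 0 has moves -c-> u7
  u6 = 0 | (c.0 + (0 + 0 + b.0)) has moves -b-> u7, -c-> u7
  u7 = 0 | 0 has moves (no moves)
LTS(Q): 12 reachable states
  v0 = a.b.c.0 | (c.a.0 + (0 + 0 + b.0)) has moves -a-> v1, -b-> v2, -c-> v3
  v1 = b.c.0 | (c.a.0 + (0 + 0 + b.0)) has moves -b-> v4, -b-> v5, -c-> v6
  v2 = a.b.c.0 | 0 has moves -a-> v4
  v3 = a.b.c.0 | a.0 has moves -a-> v2, -a-> v6
  v4 = b.c.0 | 0 has moves -b-> v7
  v5 = c.0 | (c.a.0 + (0 + 0 + b.0)) has moves -b-> v7, -c-> v8, -c-> v9
  v6 = b.c.0 | a.0 has moves -a-> v4, -b-> v9
  v7 = c.0 | 0 has moves -c-> v10
  v8 = 0 | (c.a.0 + (0 + 0 + b.0)) has moves -b-> v10, -c-> v11
  v9 = c.0 | a.0 has moves -a-> v7, -c-> v11
  v10 = 0 | 0 has moves (no moves)
  v11 = 0 | a.0 has moves -a-> v10
Partition-refinement fixed point:
  B0 = {u0}
  B1 = {u1}
  B2 = {u3, v4}
  B3 = {u5, v7}
  B4 = {u7, v10}
  B5 = {u4}
  B6 = {u6}
  B7 = {u2, v2}
  B8 = {v0}
  B9 = {v1}
  B10 = {v5}
  B11 = {v8}
  B12 = {v11}
  B13 = {v9}
  B14 = {v6}
  B15 = {v3}
u0 ∈ B0, v0 ∈ B8 → different blocks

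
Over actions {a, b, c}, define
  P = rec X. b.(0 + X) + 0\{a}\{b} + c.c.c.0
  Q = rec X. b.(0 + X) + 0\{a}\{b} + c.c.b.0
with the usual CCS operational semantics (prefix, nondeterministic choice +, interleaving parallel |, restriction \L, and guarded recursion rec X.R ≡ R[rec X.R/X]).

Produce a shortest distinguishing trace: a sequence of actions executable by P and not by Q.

ccc

P's transition system — 5 states:
  m0 = rec X. b.(0 + X) + 0\{a}\{b} + c.c.c.0 | --b--▸ m1, --c--▸ m2
  m1 = 0 + (rec X. b.(0 + X) + 0\{a}\{b} + c.c.c.0) | --b--▸ m1, --c--▸ m2
  m2 = c.c.0 | --c--▸ m3
  m3 = c.0 | --c--▸ m4
  m4 = 0 | ∅
Q's transition system — 5 states:
  n0 = rec X. b.(0 + X) + 0\{a}\{b} + c.c.b.0 | --b--▸ n1, --c--▸ n2
  n1 = 0 + (rec X. b.(0 + X) + 0\{a}\{b} + c.c.b.0) | --b--▸ n1, --c--▸ n2
  n2 = c.b.0 | --c--▸ n3
  n3 = b.0 | --b--▸ n4
  n4 = 0 | ∅
Run σ = ⟨ccc⟩ on P: start {m0}
  after c @ step 1: {m2}
  after c @ step 2: {m3}
  after c @ step 3: {m4}
  P completes σ.
Run σ = ⟨ccc⟩ on Q: start {n0}
  after c @ step 1: {n2}
  after c @ step 2: {n3}
  after c @ step 3: ∅ (Q stuck)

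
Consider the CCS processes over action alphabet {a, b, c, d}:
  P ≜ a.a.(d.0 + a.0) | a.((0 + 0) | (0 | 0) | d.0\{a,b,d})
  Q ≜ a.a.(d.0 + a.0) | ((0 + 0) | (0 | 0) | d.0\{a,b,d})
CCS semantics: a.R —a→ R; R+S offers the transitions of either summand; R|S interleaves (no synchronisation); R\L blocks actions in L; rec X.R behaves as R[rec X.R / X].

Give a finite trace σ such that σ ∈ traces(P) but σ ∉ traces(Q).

aaaa

LTS(P): 12 reachable states
  s0 = a.a.(d.0 + a.0) | a.((0 + 0) | (0 | 0) | d.0\{a,b,d}) has moves -a-> s1, -a-> s2
  s1 = a.(d.0 + a.0) | a.((0 + 0) | (0 | 0) | d.0\{a,b,d}) has moves -a-> s3, -a-> s4
  s2 = a.a.(d.0 + a.0) | ((0 + 0) | (0 | 0) | d.0\{a,b,d}) has moves -a-> s4, -d-> s5
  s3 = (d.0 + a.0) | a.((0 + 0) | (0 | 0) | d.0\{a,b,d}) has moves -a-> s6, -a-> s7, -d-> s7
  s4 = a.(d.0 + a.0) | ((0 + 0) | (0 | 0) | d.0\{a,b,d}) has moves -a-> s6, -d-> s8
  s5 = a.a.(d.0 + a.0) | ((0 + 0) | (0 | 0) | 0\{a,b,d}) has moves -a-> s8
  s6 = (d.0 + a.0) | ((0 + 0) | (0 | 0) | d.0\{a,b,d}) has moves -a-> s9, -d-> s10, -d-> s9
  s7 = 0 | a.((0 + 0) | (0 | 0) | d.0\{a,b,d}) has moves -a-> s9
  s8 = a.(d.0 + a.0) | ((0 + 0) | (0 | 0) | 0\{a,b,d}) has moves -a-> s10
  s9 = 0 | ((0 + 0) | (0 | 0) | d.0\{a,b,d}) has moves -d-> s11
  s10 = (d.0 + a.0) | ((0 + 0) | (0 | 0) | 0\{a,b,d}) has moves -a-> s11, -d-> s11
  s11 = 0 | ((0 + 0) | (0 | 0) | 0\{a,b,d}) has moves ∅
LTS(Q): 8 reachable states
  t0 = a.a.(d.0 + a.0) | ((0 + 0) | (0 | 0) | d.0\{a,b,d}) has moves -a-> t1, -d-> t2
  t1 = a.(d.0 + a.0) | ((0 + 0) | (0 | 0) | d.0\{a,b,d}) has moves -a-> t3, -d-> t4
  t2 = a.a.(d.0 + a.0) | ((0 + 0) | (0 | 0) | 0\{a,b,d}) has moves -a-> t4
  t3 = (d.0 + a.0) | ((0 + 0) | (0 | 0) | d.0\{a,b,d}) has moves -a-> t5, -d-> t5, -d-> t6
  t4 = a.(d.0 + a.0) | ((0 + 0) | (0 | 0) | 0\{a,b,d}) has moves -a-> t6
  t5 = 0 | ((0 + 0) | (0 | 0) | d.0\{a,b,d}) has moves -d-> t7
  t6 = (d.0 + a.0) | ((0 + 0) | (0 | 0) | 0\{a,b,d}) has moves -a-> t7, -d-> t7
  t7 = 0 | ((0 + 0) | (0 | 0) | 0\{a,b,d}) has moves ∅
Run σ = ⟨aaaa⟩ on P: start {s0}
  step 1 (a): {s1, s2}
  step 2 (a): {s3, s4}
  step 3 (a): {s6, s7}
  step 4 (a): {s9}
  — P admits the full trace.
Run σ = ⟨aaaa⟩ on Q: start {t0}
  step 1 (a): {t1}
  step 2 (a): {t3}
  step 3 (a): {t5}
  step 4 (a): ∅ (Q stuck)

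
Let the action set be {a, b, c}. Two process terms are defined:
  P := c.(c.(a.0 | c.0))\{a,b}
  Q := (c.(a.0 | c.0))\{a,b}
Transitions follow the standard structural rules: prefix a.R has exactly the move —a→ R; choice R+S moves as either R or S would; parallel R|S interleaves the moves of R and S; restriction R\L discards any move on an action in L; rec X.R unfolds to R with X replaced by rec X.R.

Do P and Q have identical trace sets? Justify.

NO — witness ⟨ccc⟩

LTS(P): 4 reachable states
  p0 = c.(c.(a.0 | c.0))\{a,b} → --c--▸ p1
  p1 = (c.(a.0 | c.0))\{a,b} → --c--▸ p2
  p2 = (a.0 | c.0)\{a,b} → --c--▸ p3
  p3 = (a.0 | 0)\{a,b} → ∅
LTS(Q): 3 reachable states
  q0 = (c.(a.0 | c.0))\{a,b} → --c--▸ q1
  q1 = (a.0 | c.0)\{a,b} → --c--▸ q2
  q2 = (a.0 | 0)\{a,b} → ∅
Executing ccc from P (initial set {p0}):
  [1] c ⇒ {p1}
  [2] c ⇒ {p2}
  [3] c ⇒ {p3}
  — P admits the full trace.
Executing ccc from Q (initial set {q0}):
  [1] c ⇒ {q1}
  [2] c ⇒ {q2}
  [3] c ⇒ ∅ (Q stuck)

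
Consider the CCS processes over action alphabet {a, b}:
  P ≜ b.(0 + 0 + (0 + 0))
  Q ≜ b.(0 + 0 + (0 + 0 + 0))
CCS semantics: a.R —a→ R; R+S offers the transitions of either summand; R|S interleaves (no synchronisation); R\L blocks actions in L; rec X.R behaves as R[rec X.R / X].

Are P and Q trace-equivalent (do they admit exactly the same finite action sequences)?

P's transition system — 2 states:
  s0 = b.(0 + 0 + (0 + 0)) has moves —b→ s1
  s1 = 0 + 0 + (0 + 0) has moves ·
Q's transition system — 2 states:
  t0 = b.(0 + 0 + (0 + 0 + 0)) has moves —b→ t1
  t1 = 0 + 0 + (0 + 0 + 0) has moves ·
Partition-refinement fixed point:
  B0 = {s0, t0}
  B1 = {s1, t1}
s0 ∈ B0, t0 ∈ B0 → same block
Bisimilar ⇒ trace-equivalent.

trace-equivalent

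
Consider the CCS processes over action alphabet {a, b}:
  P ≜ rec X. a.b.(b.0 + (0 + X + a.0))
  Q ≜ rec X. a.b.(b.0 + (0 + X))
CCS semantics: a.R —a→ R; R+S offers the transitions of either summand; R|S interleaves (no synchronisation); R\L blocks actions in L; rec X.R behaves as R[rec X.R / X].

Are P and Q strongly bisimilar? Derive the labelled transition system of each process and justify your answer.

not bisimilar

LTS(P): 4 reachable states
  s0 = rec X. a.b.(b.0 + (0 + X + a.0)) has moves --a--▸ s1
  s1 = b.(b.0 + (0 + (rec X. a.b.(b.0 + (0 + X + a.0))) + a.0)) has moves --b--▸ s2
  s2 = b.0 + (0 + (rec X. a.b.(b.0 + (0 + X + a.0))) + a.0) has moves --a--▸ s1, --a--▸ s3, --b--▸ s3
  s3 = 0 has moves ∅
LTS(Q): 4 reachable states
  t0 = rec X. a.b.(b.0 + (0 + X)) has moves --a--▸ t1
  t1 = b.(b.0 + (0 + (rec X. a.b.(b.0 + (0 + X))))) has moves --b--▸ t2
  t2 = b.0 + (0 + (rec X. a.b.(b.0 + (0 + X)))) has moves --a--▸ t1, --b--▸ t3
  t3 = 0 has moves ∅
Coarsest stable partition (strong bisimilarity classes):
  B0 = {s0}
  B1 = {s1}
  B2 = {s2}
  B3 = {s3, t3}
  B4 = {t0}
  B5 = {t1}
  B6 = {t2}
s0 ∈ B0, t0 ∈ B4 → different blocks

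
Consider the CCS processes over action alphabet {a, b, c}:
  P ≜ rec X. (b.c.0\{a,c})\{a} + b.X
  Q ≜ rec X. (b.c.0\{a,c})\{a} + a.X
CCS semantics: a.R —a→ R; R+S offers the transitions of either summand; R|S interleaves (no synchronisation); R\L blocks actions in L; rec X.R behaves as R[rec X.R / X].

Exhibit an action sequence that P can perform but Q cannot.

bb

LTS(P): 3 reachable states
  s0 = rec X. (b.c.0\{a,c})\{a} + b.X :: —b→ s0, —b→ s1
  s1 = (c.0\{a,c})\{a} :: —c→ s2
  s2 = 0\{a,c}\{a} :: ·
LTS(Q): 3 reachable states
  t0 = rec X. (b.c.0\{a,c})\{a} + a.X :: —a→ t0, —b→ t1
  t1 = (c.0\{a,c})\{a} :: —c→ t2
  t2 = 0\{a,c}\{a} :: ·
Trace ⟨bb⟩ through P, begin at {s0}:
  [1] b ⇒ {s0, s1}
  [2] b ⇒ {s0, s1}
  — P admits the full trace.
Trace ⟨bb⟩ through Q, begin at {t0}:
  [1] b ⇒ {t1}
  [2] b ⇒ no successor for Q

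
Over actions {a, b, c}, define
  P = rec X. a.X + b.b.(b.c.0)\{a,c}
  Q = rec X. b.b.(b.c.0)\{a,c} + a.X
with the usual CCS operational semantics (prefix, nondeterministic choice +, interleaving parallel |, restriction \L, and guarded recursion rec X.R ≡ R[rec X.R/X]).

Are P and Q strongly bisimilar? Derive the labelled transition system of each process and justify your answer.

YES

P's transition system — 4 states:
  u0 = rec X. a.X + b.b.(b.c.0)\{a,c} | ··a··> u0, ··b··> u1
  u1 = b.(b.c.0)\{a,c} | ··b··> u2
  u2 = (b.c.0)\{a,c} | ··b··> u3
  u3 = (c.0)\{a,c} | stopped
Q's transition system — 4 states:
  v0 = rec X. b.b.(b.c.0)\{a,c} + a.X | ··a··> v0, ··b··> v1
  v1 = b.(b.c.0)\{a,c} | ··b··> v2
  v2 = (b.c.0)\{a,c} | ··b··> v3
  v3 = (c.0)\{a,c} | stopped
Partition-refinement fixed point:
  B0 = {u0, v0}
  B1 = {u1, v1}
  B2 = {u2, v2}
  B3 = {u3, v3}
u0 ∈ B0, v0 ∈ B0 → same block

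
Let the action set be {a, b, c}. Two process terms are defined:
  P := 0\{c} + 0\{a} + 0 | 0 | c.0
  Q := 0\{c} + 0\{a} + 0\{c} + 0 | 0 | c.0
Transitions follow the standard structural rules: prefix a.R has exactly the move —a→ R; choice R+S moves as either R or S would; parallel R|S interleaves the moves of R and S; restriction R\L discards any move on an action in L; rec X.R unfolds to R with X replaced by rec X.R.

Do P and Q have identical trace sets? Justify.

LTS(P): 2 reachable states
  u0 = 0\{c} + 0\{a} + 0 | 0 | c.0 ⊢ —c→ u1
  u1 = 0 | 0 | 0 ⊢ (no moves)
LTS(Q): 2 reachable states
  v0 = 0\{c} + 0\{a} + 0\{c} + 0 | 0 | c.0 ⊢ —c→ v1
  v1 = 0 | 0 | 0 ⊢ (no moves)
Partition-refinement fixed point:
  B0 = {u0, v0}
  B1 = {u1, v1}
u0 ∈ B0, v0 ∈ B0 → same block
Bisimilar ⇒ trace-equivalent.

trace-equivalent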